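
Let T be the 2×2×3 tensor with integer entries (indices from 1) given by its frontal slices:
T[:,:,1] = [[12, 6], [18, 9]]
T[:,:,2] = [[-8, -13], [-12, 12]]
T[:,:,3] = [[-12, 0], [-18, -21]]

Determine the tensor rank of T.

2

Lower bound: the mode-3 unfolding of T (rows indexed by k, columns by (i,j) = (1,1), (1,2), (2,1), (2,2)) is [[12, 6, 18, 9], [-8, -13, -12, 12], [-12, 0, -18, -21]].
There the 2×2 minor on rows k ∈ {1, 2}, columns (i,j) ∈ {(1,1), (1,2)} is det [[12, 6], [-8, -13]] = -108 ≠ 0, so this unfolding has rank ≥ 2; CP rank is at least every unfolding rank, so rank(T) ≥ 2. (This is only a lower bound: in general the CP rank may exceed every unfolding rank, so we still need to exhibit 2 rank-1 terms summing to T.)
Upper bound — finding two terms. Write S_k = T[:,:,k] for the frontal slices: S₁ = [[12, 6], [18, 9]], S₂ = [[-8, -13], [-12, 12]], S₃ = [[-12, 0], [-18, -21]].
If T = a₁ ⊗ b₁ ⊗ c₁ + a₂ ⊗ b₂ ⊗ c₂ then each S_k = c₁[k]·a₁b₁ᵀ + c₂[k]·a₂b₂ᵀ. S₁ and S₂ are linearly independent, so a₁b₁ᵀ and a₂b₂ᵀ must span the same plane of matrices: they are the rank-1 matrices of the form x·S₁ + y·S₂.
det(x·S₁ + y·S₂) is 378·xy − 252·y² = 126·(3·x − 2·y)(y), vanishing at (x:y) = (2:3) and (1:0).
M₁ = 2·S₁ + 3·S₂ = [[0, -27], [0, 54]] = (-27)·(1, -2)(0, 1)ᵀ and M₂ = S₁ = [[12, 6], [18, 9]] = 3·(2, 3)(2, 1)ᵀ, so take a₁ = (1, -2), b₁ = (0, 1), a₂ = (2, 3), b₂ = (2, 1).
Each slice is an integer combination of E₁ = a₁b₁ᵀ and E₂ = a₂b₂ᵀ: S₁ = 3·E₂, S₂ = −9·E₁ − 2·E₂, S₃ = 6·E₁ − 3·E₂; reading off coefficients, c₁ = (0, -9, 6) and c₂ = (3, -2, -3).
Hence T = (1, -2) ⊗ (0, 1) ⊗ (0, -9, 6) + (2, 3) ⊗ (2, 1) ⊗ (3, -2, -3), so rank(T) ≤ 2.
These bounds meet, so rank(T) = 2.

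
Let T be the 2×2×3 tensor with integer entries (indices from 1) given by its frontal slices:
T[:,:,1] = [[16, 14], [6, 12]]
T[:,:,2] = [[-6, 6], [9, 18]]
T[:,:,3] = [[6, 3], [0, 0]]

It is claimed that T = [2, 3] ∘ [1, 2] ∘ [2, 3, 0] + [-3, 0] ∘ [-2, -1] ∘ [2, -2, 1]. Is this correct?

Reconstruct entrywise from the claimed factors. For example, T[1,1,2] = -6 and Σₗ aₗ[1]bₗ[1]cₗ[2] = (2)·(1)·(3) + (-3)·(-2)·(-2) = -6; checking all 12 entries, every one matches. The claim holds.

Yes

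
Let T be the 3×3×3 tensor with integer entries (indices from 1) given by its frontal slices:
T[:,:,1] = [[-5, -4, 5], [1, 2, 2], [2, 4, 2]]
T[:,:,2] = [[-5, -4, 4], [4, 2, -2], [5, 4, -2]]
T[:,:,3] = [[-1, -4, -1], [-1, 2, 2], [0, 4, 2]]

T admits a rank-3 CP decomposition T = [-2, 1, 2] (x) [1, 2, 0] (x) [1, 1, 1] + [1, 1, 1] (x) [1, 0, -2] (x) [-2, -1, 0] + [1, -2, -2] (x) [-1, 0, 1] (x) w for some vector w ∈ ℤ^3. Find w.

Subtract the known terms from T to get the rank-1 residual R = [1, -2, -2] (x) [-1, 0, 1] (x) w, so R[i,j,k] = a[i]·b[j]·w[k]. Pick indices with nonzero a[1]·b[1] = (1)·(-1) = -1. Only the fibre through (1,1,·) is needed: R[1,1,:] = T[1,1,:] − Σₗ aₗ[1]bₗ[1]cₗ = [-5, -5, -1] − (-2)·(1)·[1, 1, 1] − (1)·(1)·[-2, -1, 0] = [-1, -2, 1]. Then w[k] = R[1,1,k] / -1 for each k, giving w = [-1, -2, 1] / -1 = [1, 2, -1].

w = [1, 2, -1]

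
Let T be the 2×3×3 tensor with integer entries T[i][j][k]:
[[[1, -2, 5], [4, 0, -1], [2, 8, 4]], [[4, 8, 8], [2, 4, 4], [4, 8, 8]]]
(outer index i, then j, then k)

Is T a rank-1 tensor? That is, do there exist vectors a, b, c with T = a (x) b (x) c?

No

The mode-3 unfolding of T (rows indexed by k, columns by (i,j) = (0,0), (0,1), (0,2), (1,0), (1,1), (1,2)) is [[1, 4, 2, 4, 2, 4], [-2, 0, 8, 8, 4, 8], [5, -1, 4, 8, 4, 8]].
There the 3×3 minor on rows k ∈ {0, 1, 2}, columns (i,j) ∈ {(0,0), (0,1), (0,2)} is det [[1, 4, 2], [-2, 0, 8], [5, -1, 4]] = 204 ≠ 0, so this unfolding has rank ≥ 3; CP rank is at least every unfolding rank, so rank(T) ≥ 3.
In particular rank(T) ≥ 3 > 1, so T is not rank-1.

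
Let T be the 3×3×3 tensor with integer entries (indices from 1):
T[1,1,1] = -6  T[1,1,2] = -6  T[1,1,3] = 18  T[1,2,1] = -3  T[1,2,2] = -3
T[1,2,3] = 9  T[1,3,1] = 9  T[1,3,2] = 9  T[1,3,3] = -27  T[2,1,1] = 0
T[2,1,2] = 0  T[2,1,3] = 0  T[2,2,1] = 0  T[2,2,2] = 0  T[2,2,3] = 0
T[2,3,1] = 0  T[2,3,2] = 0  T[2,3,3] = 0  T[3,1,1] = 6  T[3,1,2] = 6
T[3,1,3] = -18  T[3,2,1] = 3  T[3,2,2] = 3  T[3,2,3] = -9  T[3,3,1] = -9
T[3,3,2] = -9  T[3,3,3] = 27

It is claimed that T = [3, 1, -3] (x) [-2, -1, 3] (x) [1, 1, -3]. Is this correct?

Reconstruct entry (2,1,1) from the claimed factors: Σₗ aₗ[2]bₗ[1]cₗ[1] = (1)·(-2)·(1) = -2, but T[2,1,1] = 0. The claim is false.

No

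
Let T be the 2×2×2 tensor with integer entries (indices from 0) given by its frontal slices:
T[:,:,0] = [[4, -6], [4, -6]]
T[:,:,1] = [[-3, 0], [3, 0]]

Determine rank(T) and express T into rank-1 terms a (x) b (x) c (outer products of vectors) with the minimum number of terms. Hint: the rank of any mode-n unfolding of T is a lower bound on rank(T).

rank(T) = 2

Lower bound: the mode-2 unfolding of T (rows indexed by j, columns by (i,k) = (0,0), (0,1), (1,0), (1,1)) is [[4, -3, 4, 3], [-6, 0, -6, 0]].
There the 2×2 minor on rows j ∈ {0, 1}, columns (i,k) ∈ {(0,0), (0,1)} is det [[4, -3], [-6, 0]] = -18 ≠ 0, so this unfolding has rank ≥ 2; CP rank is at least every unfolding rank, so rank(T) ≥ 2. (This is only a lower bound: in general the CP rank may exceed every unfolding rank, so we still need to exhibit 2 rank-1 terms summing to T.)
Upper bound — finding two terms. Write S_k = T[:,:,k] for the frontal slices: S₀ = [[4, -6], [4, -6]], S₁ = [[-3, 0], [3, 0]].
If T = a₁ (x) b₁ (x) c₁ + a₂ (x) b₂ (x) c₂ then each S_k = c₁[k]·a₁b₁ᵀ + c₂[k]·a₂b₂ᵀ. S₀ and S₁ are linearly independent, so a₁b₁ᵀ and a₂b₂ᵀ must span the same plane of matrices: they are the rank-1 matrices of the form x·S₀ + y·S₁.
det(x·S₀ + y·S₁) is 36·xy = 36·(y)(x), vanishing at (x:y) = (1:0) and (0:1).
M₁ = S₀ = [[4, -6], [4, -6]] = 2·(1, 1)(2, -3)ᵀ and M₂ = S₁ = [[-3, 0], [3, 0]] = (-3)·(1, -1)(1, 0)ᵀ, so take a₁ = (1, 1), b₁ = (2, -3), a₂ = (1, -1), b₂ = (1, 0).
Each slice is an integer combination of E₁ = a₁b₁ᵀ and E₂ = a₂b₂ᵀ: S₀ = 2·E₁, S₁ = −3·E₂; reading off coefficients, c₁ = (2, 0) and c₂ = (0, -3).
Hence T = (1, 1) (x) (2, -3) (x) (2, 0) + (1, -1) (x) (1, 0) (x) (0, -3), so rank(T) ≤ 2.
These bounds meet, so rank(T) = 2.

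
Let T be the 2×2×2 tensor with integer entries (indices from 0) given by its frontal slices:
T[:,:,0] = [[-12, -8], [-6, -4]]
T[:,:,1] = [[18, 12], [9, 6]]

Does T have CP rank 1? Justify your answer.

If T = a ⊗ b ⊗ c then every fibre of T is a multiple of the corresponding factor, so read the factors off the fibres through the nonzero entry T[0,0,0] = -12.
The mode-1 fibre T[:,0,0] = [-12, -6] gives a = (2, 1) (primitive direction); the mode-2 fibre T[0,:,0] = [-12, -8] gives b = (3, 2); then c[k] = T[0,0,k] / (a[0]·b[0]) = [-12, 18] / 6 = (-2, 3).
Expanding (2, 1) ⊗ (3, 2) ⊗ (-2, 3) reproduces all 8 entries of T, so T = (2, 1) ⊗ (3, 2) ⊗ (-2, 3) and rank(T) ≤ 1.
Equivalently every frontal slice T[:,:,k] is c[k] times the rank-1 matrix (2, 1) ⊗ (3, 2). So T has rank 1 (it is nonzero).

Yes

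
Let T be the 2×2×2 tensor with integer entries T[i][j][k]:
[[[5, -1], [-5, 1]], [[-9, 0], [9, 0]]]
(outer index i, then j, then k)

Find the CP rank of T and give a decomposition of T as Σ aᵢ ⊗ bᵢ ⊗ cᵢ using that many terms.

rank(T) = 2

Lower bound: in the mode-1 unfolding of T (rows indexed by i, columns by (j,k)) the 2×2 minor on rows i ∈ {0, 1}, columns (j,k) ∈ {(0,0), (0,1)} is det [[5, -1], [-9, 0]] = -9 ≠ 0, so that unfolding has rank ≥ 2 and hence rank(T) ≥ 2 (CP rank is at least every unfolding rank, though it can be larger).
Upper bound: T[:,j,:] = b[j]·M for every slice, with b = [1, -1] and M = [[5, -1], [-9, 0]] (rows i, columns k).
Splitting M by its rows (i = 0, 1), M = [1, 0][5, -1]ᵀ + [0, 1][-9, 0]ᵀ.
Hence T = [1, 0] ⊗ [1, -1] ⊗ [5, -1] + [0, 1] ⊗ [1, -1] ⊗ [-9, 0], so rank(T) ≤ 2.
These bounds meet, so rank(T) = 2.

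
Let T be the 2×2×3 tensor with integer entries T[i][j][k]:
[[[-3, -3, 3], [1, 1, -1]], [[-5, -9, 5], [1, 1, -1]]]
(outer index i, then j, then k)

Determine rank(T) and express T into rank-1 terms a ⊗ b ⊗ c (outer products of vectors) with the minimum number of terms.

Lower bound: the mode-1 unfolding of T (rows indexed by i, columns by (j,k) = (0,0), (0,1), (0,2), (1,0), (1,1), (1,2)) is [[-3, -3, 3, 1, 1, -1], [-5, -9, 5, 1, 1, -1]].
There the 2×2 minor on rows i ∈ {0, 1}, columns (j,k) ∈ {(0,0), (0,1)} is det [[-3, -3], [-5, -9]] = 12 ≠ 0, so this unfolding has rank ≥ 2; CP rank is at least every unfolding rank, so rank(T) ≥ 2. (This is only a lower bound: in general the CP rank may exceed every unfolding rank, so we still need to exhibit 2 rank-1 terms summing to T.)
Upper bound — finding two terms. Write S_k = T[:,:,k] for the frontal slices: S₀ = [[-3, 1], [-5, 1]], S₁ = [[-3, 1], [-9, 1]], S₂ = [[3, -1], [5, -1]].
If T = a₁ ⊗ b₁ ⊗ c₁ + a₂ ⊗ b₂ ⊗ c₂ then each S_k = c₁[k]·a₁b₁ᵀ + c₂[k]·a₂b₂ᵀ. S₀ and S₁ are linearly independent, so a₁b₁ᵀ and a₂b₂ᵀ must span the same plane of matrices: they are the rank-1 matrices of the form x·S₀ + y·S₁.
det(x·S₀ + y·S₁) is 2·x² + 8·xy + 6·y² = 2·(x + 3·y)(x + y), vanishing at (x:y) = (3:-1) and (1:-1).
M₁ = 3·S₀ − S₁ = [[-6, 2], [-6, 2]] = (-2)·(1, 1)(3, -1)ᵀ and M₂ = S₀ − S₁ = [[0, 0], [4, 0]] = 4·(0, 1)(1, 0)ᵀ, so take a₁ = (1, 1), b₁ = (3, -1), a₂ = (0, 1), b₂ = (1, 0).
Each slice is an integer combination of E₁ = a₁b₁ᵀ and E₂ = a₂b₂ᵀ: S₀ = −E₁ − 2·E₂, S₁ = −E₁ − 6·E₂, S₂ = E₁ + 2·E₂; reading off coefficients, c₁ = (-1, -1, 1) and c₂ = (-2, -6, 2).
Hence T = (1, 1) ⊗ (3, -1) ⊗ (-1, -1, 1) + (0, 1) ⊗ (1, 0) ⊗ (-2, -6, 2), so rank(T) ≤ 2.
These bounds meet, so rank(T) = 2.
Check entry T[0,1,0] = 1: (1)·(-1)·(-1) + (0)·(0)·(-2) = 1.

rank(T) = 2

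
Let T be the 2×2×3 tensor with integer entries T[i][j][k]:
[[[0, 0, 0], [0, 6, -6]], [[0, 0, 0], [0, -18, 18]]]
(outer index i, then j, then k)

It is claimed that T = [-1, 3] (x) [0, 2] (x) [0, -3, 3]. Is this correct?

Yes

Reconstruct entrywise from the claimed factors. For example, T[1,0,1] = 0 and Σₗ aₗ[1]bₗ[0]cₗ[1] = (3)·(0)·(-3) = 0; checking all 12 entries, every one matches. The claim holds.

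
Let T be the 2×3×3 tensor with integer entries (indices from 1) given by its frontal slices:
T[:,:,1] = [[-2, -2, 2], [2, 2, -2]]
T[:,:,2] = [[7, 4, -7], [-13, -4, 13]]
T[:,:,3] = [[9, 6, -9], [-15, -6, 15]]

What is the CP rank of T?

2

Lower bound: the mode-1 unfolding of T (rows indexed by i, columns by (j,k) = (1,1), (1,2), (1,3), (2,1), (2,2), (2,3), (3,1), (3,2), (3,3)) is [[-2, 7, 9, -2, 4, 6, 2, -7, -9], [2, -13, -15, 2, -4, -6, -2, 13, 15]].
There the 2×2 minor on rows i ∈ {1, 2}, columns (j,k) ∈ {(1,1), (1,2)} is det [[-2, 7], [2, -13]] = 12 ≠ 0, so this unfolding has rank ≥ 2; CP rank is at least every unfolding rank, so rank(T) ≥ 2. (This is only a lower bound: in general the CP rank may exceed every unfolding rank, so we still need to exhibit 2 rank-1 terms summing to T.)
Upper bound — finding two terms. Write S_k = T[:,:,k] for the frontal slices: S₁ = [[-2, -2, 2], [2, 2, -2]], S₂ = [[7, 4, -7], [-13, -4, 13]], S₃ = [[9, 6, -9], [-15, -6, 15]].
If T = a₁ ⊗ b₁ ⊗ c₁ + a₂ ⊗ b₂ ⊗ c₂ then each S_k = c₁[k]·a₁b₁ᵀ + c₂[k]·a₂b₂ᵀ. S₁ and S₂ are linearly independent, so a₁b₁ᵀ and a₂b₂ᵀ must span the same plane of matrices: they are the rank-1 matrices of the form x·S₁ + y·S₂.
The 2×2 minor of x·S₁ + y·S₂ on rows {1,2}, columns {1,2} is −12·xy + 24·y² = (-12)·(x − 2·y)(y), vanishing at (x:y) = (2:1) and (1:0).
M₁ = 2·S₁ + S₂ = [[3, 0, -3], [-9, 0, 9]] = 3·[1, -3][1, 0, -1]ᵀ and M₂ = S₁ = [[-2, -2, 2], [2, 2, -2]] = (-2)·[1, -1][1, 1, -1]ᵀ, so take a₁ = [1, -3], b₁ = [1, 0, -1], a₂ = [1, -1], b₂ = [1, 1, -1].
Each slice is an integer combination of E₁ = a₁b₁ᵀ and E₂ = a₂b₂ᵀ: S₁ = −2·E₂, S₂ = 3·E₁ + 4·E₂, S₃ = 3·E₁ + 6·E₂; reading off coefficients, c₁ = [0, 3, 3] and c₂ = [-2, 4, 6].
Hence T = [1, -3] ⊗ [1, 0, -1] ⊗ [0, 3, 3] + [1, -1] ⊗ [1, 1, -1] ⊗ [-2, 4, 6], so rank(T) ≤ 2.
These bounds meet, so rank(T) = 2.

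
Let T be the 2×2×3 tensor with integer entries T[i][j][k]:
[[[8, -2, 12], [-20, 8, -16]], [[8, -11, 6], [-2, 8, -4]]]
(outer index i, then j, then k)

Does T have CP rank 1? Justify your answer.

No

The mode-3 unfolding of T (rows indexed by k, columns by (i,j) = (0,0), (0,1), (1,0), (1,1)) is [[8, -20, 8, -2], [-2, 8, -11, 8], [12, -16, 6, -4]].
There the 3×3 minor on rows k ∈ {0, 1, 2}, columns (i,j) ∈ {(0,0), (0,1), (1,0)} is det [[8, -20, 8], [-2, 8, -11], [12, -16, 6]] = 864 ≠ 0, so this unfolding has rank ≥ 3; CP rank is at least every unfolding rank, so rank(T) ≥ 3.
In particular rank(T) ≥ 3 > 1, so T is not rank-1.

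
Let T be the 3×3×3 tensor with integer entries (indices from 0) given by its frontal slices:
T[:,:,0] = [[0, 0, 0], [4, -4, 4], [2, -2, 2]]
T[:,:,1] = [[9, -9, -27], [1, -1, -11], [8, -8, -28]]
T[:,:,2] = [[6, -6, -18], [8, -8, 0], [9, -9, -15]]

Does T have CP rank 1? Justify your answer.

No

The mode-2 unfolding of T (rows indexed by j, columns by (i,k) = (0,0), (0,1), (0,2), (1,0), (1,1), (1,2), (2,0), (2,1), (2,2)) is [[0, 9, 6, 4, 1, 8, 2, 8, 9], [0, -9, -6, -4, -1, -8, -2, -8, -9], [0, -27, -18, 4, -11, 0, 2, -28, -15]].
There the 2×2 minor on rows j ∈ {0, 2}, columns (i,k) ∈ {(0,1), (1,0)} is det [[9, 4], [-27, 4]] = 144 ≠ 0, so this unfolding has rank ≥ 2; CP rank is at least every unfolding rank, so rank(T) ≥ 2.
In particular rank(T) ≥ 2 > 1, so T is not rank-1.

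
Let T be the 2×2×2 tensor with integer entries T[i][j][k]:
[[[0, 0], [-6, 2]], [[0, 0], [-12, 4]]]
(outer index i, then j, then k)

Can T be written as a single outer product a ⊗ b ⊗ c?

If T = a ⊗ b ⊗ c then every fibre of T is a multiple of the corresponding factor, so read the factors off the fibres through the nonzero entry T[0,1,0] = -6.
The mode-1 fibre T[:,1,0] = [-6, -12] gives a = (1, 2) (primitive direction); the mode-2 fibre T[0,:,0] = [0, -6] gives b = (0, 1); then c[k] = T[0,1,k] / (a[0]·b[1]) = [-6, 2] / 1 = (-6, 2).
Expanding (1, 2) ⊗ (0, 1) ⊗ (-6, 2) reproduces all 8 entries of T, so T = (1, 2) ⊗ (0, 1) ⊗ (-6, 2) and rank(T) ≤ 1.
Equivalently every frontal slice T[:,:,k] is c[k] times the rank-1 matrix (1, 2) ⊗ (0, 1). So T has rank 1 (it is nonzero).

Yes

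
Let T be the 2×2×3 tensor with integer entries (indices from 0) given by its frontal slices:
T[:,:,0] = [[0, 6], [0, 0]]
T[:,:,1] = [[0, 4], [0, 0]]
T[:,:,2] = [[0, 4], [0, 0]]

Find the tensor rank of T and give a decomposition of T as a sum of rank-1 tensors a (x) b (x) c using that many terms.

Lower bound: T ≠ 0 (e.g. T[0,1,0] = 6), so rank(T) ≥ 1.
Upper bound: the mode-1 fibre T[:,1,0] = [6, 0] gives a = (1, 0) (primitive direction); the mode-2 fibre T[0,:,0] = [0, 6] gives b = (0, 1); then c[k] = T[0,1,k] / (a[0]·b[1]) = [6, 4, 4] / 1 = (6, 4, 4).
Expanding (1, 0) (x) (0, 1) (x) (6, 4, 4) reproduces all 12 entries of T, so T = (1, 0) (x) (0, 1) (x) (6, 4, 4) and rank(T) ≤ 1.
These bounds meet, so rank(T) = 1.

rank(T) = 1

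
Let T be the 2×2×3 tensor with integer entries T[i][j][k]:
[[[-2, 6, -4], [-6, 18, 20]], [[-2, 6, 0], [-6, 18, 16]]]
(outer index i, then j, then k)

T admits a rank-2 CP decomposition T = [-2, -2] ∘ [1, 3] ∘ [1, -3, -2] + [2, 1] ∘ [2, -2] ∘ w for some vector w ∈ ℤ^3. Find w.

w = [0, 0, -2]

Subtract the known terms from T to get the rank-1 residual R = [2, 1] ∘ [2, -2] ∘ w, so R[i,j,k] = a[i]·b[j]·w[k]. Pick indices with nonzero a[0]·b[0] = (2)·(2) = 4. Only the fibre through (0,0,·) is needed: R[0,0,:] = T[0,0,:] − Σₗ aₗ[0]bₗ[0]cₗ = [-2, 6, -4] − (-2)·(1)·[1, -3, -2] = [0, 0, -8]. Then w[k] = R[0,0,k] / 4 for each k, giving w = [0, 0, -8] / 4 = [0, 0, -2].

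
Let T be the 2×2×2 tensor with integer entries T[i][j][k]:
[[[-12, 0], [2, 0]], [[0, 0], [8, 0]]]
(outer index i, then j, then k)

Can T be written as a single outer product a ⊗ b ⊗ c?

No

The mode-2 unfolding of T (rows indexed by j, columns by (i,k) = (0,0), (0,1), (1,0), (1,1)) is [[-12, 0, 0, 0], [2, 0, 8, 0]].
There the 2×2 minor on rows j ∈ {0, 1}, columns (i,k) ∈ {(0,0), (1,0)} is det [[-12, 0], [2, 8]] = -96 ≠ 0, so this unfolding has rank ≥ 2; CP rank is at least every unfolding rank, so rank(T) ≥ 2.
In particular rank(T) ≥ 2 > 1, so T is not rank-1.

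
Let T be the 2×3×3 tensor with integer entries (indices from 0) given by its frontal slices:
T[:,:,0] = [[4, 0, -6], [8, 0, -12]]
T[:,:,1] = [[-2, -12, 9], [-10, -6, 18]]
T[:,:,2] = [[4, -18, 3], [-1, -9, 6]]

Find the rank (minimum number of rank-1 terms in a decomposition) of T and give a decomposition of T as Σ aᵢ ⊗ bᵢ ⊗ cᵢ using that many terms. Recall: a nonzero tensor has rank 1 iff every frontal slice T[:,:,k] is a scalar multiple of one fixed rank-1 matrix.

rank(T) = 2

Lower bound: the mode-1 unfolding of T (rows indexed by i, columns by (j,k) = (0,0), (0,1), (0,2), (1,0), (1,1), (1,2), (2,0), (2,1), (2,2)) is [[4, -2, 4, 0, -12, -18, -6, 9, 3], [8, -10, -1, 0, -6, -9, -12, 18, 6]].
There the 2×2 minor on rows i ∈ {0, 1}, columns (j,k) ∈ {(0,0), (0,1)} is det [[4, -2], [8, -10]] = -24 ≠ 0, so this unfolding has rank ≥ 2; CP rank is at least every unfolding rank, so rank(T) ≥ 2. (This is only a lower bound: in general the CP rank may exceed every unfolding rank, so we still need to exhibit 2 rank-1 terms summing to T.)
Upper bound — finding two terms. Write S_k = T[:,:,k] for the frontal slices: S₀ = [[4, 0, -6], [8, 0, -12]], S₁ = [[-2, -12, 9], [-10, -6, 18]], S₂ = [[4, -18, 3], [-1, -9, 6]].
If T = a₁ ⊗ b₁ ⊗ c₁ + a₂ ⊗ b₂ ⊗ c₂ then each S_k = c₁[k]·a₁b₁ᵀ + c₂[k]·a₂b₂ᵀ. S₀ and S₁ are linearly independent, so a₁b₁ᵀ and a₂b₂ᵀ must span the same plane of matrices: they are the rank-1 matrices of the form x·S₀ + y·S₁.
The 2×2 minor of x·S₀ + y·S₁ on rows {0,1}, columns {0,1} is 72·xy − 108·y² = 36·(2·x − 3·y)(y), vanishing at (x:y) = (3:2) and (1:0).
M₁ = 3·S₀ + 2·S₁ = [[8, -24, 0], [4, -12, 0]] = 4·[2, 1][1, -3, 0]ᵀ and M₂ = S₀ = [[4, 0, -6], [8, 0, -12]] = 2·[1, 2][2, 0, -3]ᵀ, so take a₁ = [2, 1], b₁ = [1, -3, 0], a₂ = [1, 2], b₂ = [2, 0, -3].
Each slice is an integer combination of E₁ = a₁b₁ᵀ and E₂ = a₂b₂ᵀ: S₀ = 2·E₂, S₁ = 2·E₁ − 3·E₂, S₂ = 3·E₁ − E₂; reading off coefficients, c₁ = [0, 2, 3] and c₂ = [2, -3, -1].
Hence T = [2, 1] ⊗ [1, -3, 0] ⊗ [0, 2, 3] + [1, 2] ⊗ [2, 0, -3] ⊗ [2, -3, -1], so rank(T) ≤ 2.
These bounds meet, so rank(T) = 2.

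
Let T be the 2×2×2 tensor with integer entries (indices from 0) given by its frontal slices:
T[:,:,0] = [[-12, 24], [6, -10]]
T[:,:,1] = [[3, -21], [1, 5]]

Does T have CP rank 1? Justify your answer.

The mode-2 unfolding of T (rows indexed by j, columns by (i,k) = (0,0), (0,1), (1,0), (1,1)) is [[-12, 3, 6, 1], [24, -21, -10, 5]].
There the 2×2 minor on rows j ∈ {0, 1}, columns (i,k) ∈ {(0,0), (0,1)} is det [[-12, 3], [24, -21]] = 180 ≠ 0, so this unfolding has rank ≥ 2; CP rank is at least every unfolding rank, so rank(T) ≥ 2.
In particular rank(T) ≥ 2 > 1, so T is not rank-1.

No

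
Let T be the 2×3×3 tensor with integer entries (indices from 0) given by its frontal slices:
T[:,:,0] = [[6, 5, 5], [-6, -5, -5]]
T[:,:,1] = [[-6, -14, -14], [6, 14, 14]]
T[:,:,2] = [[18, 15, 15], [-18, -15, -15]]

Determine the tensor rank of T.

2

Lower bound: the mode-2 unfolding of T (rows indexed by j, columns by (i,k) = (0,0), (0,1), (0,2), (1,0), (1,1), (1,2)) is [[6, -6, 18, -6, 6, -18], [5, -14, 15, -5, 14, -15], [5, -14, 15, -5, 14, -15]].
There the 2×2 minor on rows j ∈ {0, 1}, columns (i,k) ∈ {(0,0), (0,1)} is det [[6, -6], [5, -14]] = -54 ≠ 0, so this unfolding has rank ≥ 2; CP rank is at least every unfolding rank, so rank(T) ≥ 2. (Unfolding ranks only ever bound the CP rank from below — rank(T) can be strictly larger than all of them — so the matching upper bound has to come from an explicit 2-term decomposition.)
Upper bound — finding two terms. Every mode-1 slice of T is a multiple of one matrix: T[i,:,:] = a[i]·M with a = [1, -1] and M = [[6, -6, 18], [5, -14, 15], [5, -14, 15]] (rows indexed by j, columns by k). So it suffices to write M as a sum of two rank-1 matrices.
The rows of M satisfy (row 1) = (row 2), so splitting by rows, M = [1, 0, 0][6, -6, 18]ᵀ + [0, 1, 1][5, -14, 15]ᵀ.
Hence T = [1, -1] ⊗ [1, 0, 0] ⊗ [6, -6, 18] + [1, -1] ⊗ [0, 1, 1] ⊗ [5, -14, 15], so rank(T) ≤ 2.
These bounds meet, so rank(T) = 2.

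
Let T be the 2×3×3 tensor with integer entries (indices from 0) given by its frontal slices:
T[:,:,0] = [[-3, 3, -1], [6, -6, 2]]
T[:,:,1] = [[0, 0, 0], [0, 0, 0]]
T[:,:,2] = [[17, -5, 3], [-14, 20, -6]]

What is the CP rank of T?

Lower bound: the mode-2 unfolding of T (rows indexed by j, columns by (i,k) = (0,0), (0,1), (0,2), (1,0), (1,1), (1,2)) is [[-3, 0, 17, 6, 0, -14], [3, 0, -5, -6, 0, 20], [-1, 0, 3, 2, 0, -6]].
There the 2×2 minor on rows j ∈ {0, 1}, columns (i,k) ∈ {(0,0), (0,2)} is det [[-3, 17], [3, -5]] = -36 ≠ 0, so this unfolding has rank ≥ 2; CP rank is at least every unfolding rank, so rank(T) ≥ 2. (Unfolding ranks only ever bound the CP rank from below — rank(T) can be strictly larger than all of them — so the matching upper bound has to come from an explicit 2-term decomposition.)
Upper bound — finding two terms. Write S_k = T[:,:,k] for the frontal slices: S₀ = [[-3, 3, -1], [6, -6, 2]], S₁ = [[0, 0, 0], [0, 0, 0]], S₂ = [[17, -5, 3], [-14, 20, -6]].
If T = a₁ ⊗ b₁ ⊗ c₁ + a₂ ⊗ b₂ ⊗ c₂ then each S_k = c₁[k]·a₁b₁ᵀ + c₂[k]·a₂b₂ᵀ. S₀ and S₂ are linearly independent, so a₁b₁ᵀ and a₂b₂ᵀ must span the same plane of matrices: they are the rank-1 matrices of the form x·S₀ + y·S₂.
The 2×2 minor of x·S₀ + y·S₂ on rows {0,1}, columns {0,1} is −90·xy + 270·y² = (-90)·(x − 3·y)(y), vanishing at (x:y) = (3:1) and (1:0).
M₁ = 3·S₀ + S₂ = [[8, 4, 0], [4, 2, 0]] = 2·(2, 1)(2, 1, 0)ᵀ and M₂ = S₀ = [[-3, 3, -1], [6, -6, 2]] = −(1, -2)(3, -3, 1)ᵀ, so take a₁ = (2, 1), b₁ = (2, 1, 0), a₂ = (1, -2), b₂ = (3, -3, 1).
Each slice is an integer combination of E₁ = a₁b₁ᵀ and E₂ = a₂b₂ᵀ: S₀ = −E₂, S₁ = 0, S₂ = 2·E₁ + 3·E₂; reading off coefficients, c₁ = (0, 0, 2) and c₂ = (-1, 0, 3).
Hence T = (2, 1) ⊗ (2, 1, 0) ⊗ (0, 0, 2) + (1, -2) ⊗ (3, -3, 1) ⊗ (-1, 0, 3), so rank(T) ≤ 2.
These bounds meet, so rank(T) = 2.

2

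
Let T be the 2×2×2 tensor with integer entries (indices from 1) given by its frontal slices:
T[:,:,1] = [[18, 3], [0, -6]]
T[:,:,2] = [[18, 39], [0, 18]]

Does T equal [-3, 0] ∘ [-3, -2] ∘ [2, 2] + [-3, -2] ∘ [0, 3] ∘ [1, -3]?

Reconstruct entrywise from the claimed factors. For example, T[2,2,2] = 18 and Σₗ aₗ[2]bₗ[2]cₗ[2] = (0)·(-2)·(2) + (-2)·(3)·(-3) = 18; checking all 8 entries, every one matches. The claim holds.

Yes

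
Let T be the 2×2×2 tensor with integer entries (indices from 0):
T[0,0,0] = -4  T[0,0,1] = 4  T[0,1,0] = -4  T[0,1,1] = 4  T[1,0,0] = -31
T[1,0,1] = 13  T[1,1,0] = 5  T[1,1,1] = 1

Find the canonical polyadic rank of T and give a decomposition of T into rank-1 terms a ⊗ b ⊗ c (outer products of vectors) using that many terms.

Lower bound: the mode-1 unfolding of T (rows indexed by i, columns by (j,k) = (0,0), (0,1), (1,0), (1,1)) is [[-4, 4, -4, 4], [-31, 13, 5, 1]].
There the 2×2 minor on rows i ∈ {0, 1}, columns (j,k) ∈ {(0,0), (0,1)} is det [[-4, 4], [-31, 13]] = 72 ≠ 0, so this unfolding has rank ≥ 2; CP rank is at least every unfolding rank, so rank(T) ≥ 2. (Flattening ranks never certify an upper bound on CP rank; for that we must actually write T with 2 rank-1 terms.)
Upper bound — finding two terms. Write S_k = T[:,:,k] for the frontal slices: S₀ = [[-4, -4], [-31, 5]], S₁ = [[4, 4], [13, 1]].
If T = a₁ ⊗ b₁ ⊗ c₁ + a₂ ⊗ b₂ ⊗ c₂ then each S_k = c₁[k]·a₁b₁ᵀ + c₂[k]·a₂b₂ᵀ. S₀ and S₁ are linearly independent, so a₁b₁ᵀ and a₂b₂ᵀ must span the same plane of matrices: they are the rank-1 matrices of the form x·S₀ + y·S₁.
det(x·S₀ + y·S₁) is −144·x² + 192·xy − 48·y² = (-48)·(3·x − y)(x − y), vanishing at (x:y) = (1:3) and (1:1).
M₁ = S₀ + 3·S₁ = [[8, 8], [8, 8]] = 8·[1, 1][1, 1]ᵀ and M₂ = S₀ + S₁ = [[0, 0], [-18, 6]] = (-6)·[0, 1][3, -1]ᵀ, so take a₁ = [1, 1], b₁ = [1, 1], a₂ = [0, 1], b₂ = [3, -1].
Each slice is an integer combination of E₁ = a₁b₁ᵀ and E₂ = a₂b₂ᵀ: S₀ = −4·E₁ − 9·E₂, S₁ = 4·E₁ + 3·E₂; reading off coefficients, c₁ = [-4, 4] and c₂ = [-9, 3].
Hence T = [1, 1] ⊗ [1, 1] ⊗ [-4, 4] + [0, 1] ⊗ [3, -1] ⊗ [-9, 3], so rank(T) ≤ 2.
These bounds meet, so rank(T) = 2.
Check entry T[1,0,0] = -31: (1)·(1)·(-4) + (1)·(3)·(-9) = -31.

rank(T) = 2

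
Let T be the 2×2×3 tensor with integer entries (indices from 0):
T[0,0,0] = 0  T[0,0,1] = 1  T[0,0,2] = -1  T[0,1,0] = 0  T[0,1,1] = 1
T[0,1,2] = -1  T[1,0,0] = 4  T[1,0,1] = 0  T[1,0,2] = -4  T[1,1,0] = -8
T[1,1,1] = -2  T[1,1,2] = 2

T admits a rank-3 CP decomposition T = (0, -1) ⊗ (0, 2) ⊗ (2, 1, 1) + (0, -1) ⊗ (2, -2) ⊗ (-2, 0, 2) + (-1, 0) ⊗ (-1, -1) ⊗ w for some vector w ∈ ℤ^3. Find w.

w = (0, 1, -1)

Subtract the known terms from T to get the rank-1 residual R = (-1, 0) ⊗ (-1, -1) ⊗ w, so R[i,j,k] = a[i]·b[j]·w[k]. Pick indices with nonzero a[0]·b[0] = (-1)·(-1) = 1. Only the fibre through (0,0,·) is needed: R[0,0,:] = T[0,0,:] − Σₗ aₗ[0]bₗ[0]cₗ = [0, 1, -1] − (0)·(0)·(2, 1, 1) − (0)·(2)·(-2, 0, 2) = [0, 1, -1]. Then w[k] = R[0,0,k] / 1 for each k, giving w = [0, 1, -1] / 1 = (0, 1, -1).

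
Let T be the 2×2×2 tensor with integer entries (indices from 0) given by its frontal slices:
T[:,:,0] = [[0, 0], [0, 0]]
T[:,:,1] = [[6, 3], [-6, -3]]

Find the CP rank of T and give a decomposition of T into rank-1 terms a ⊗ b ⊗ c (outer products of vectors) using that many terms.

Lower bound: T ≠ 0 (e.g. T[0,0,1] = 6), so rank(T) ≥ 1.
Upper bound: the mode-1 fibre T[:,0,1] = [6, -6] gives a = [1, -1] (primitive direction); the mode-2 fibre T[0,:,1] = [6, 3] gives b = [2, 1]; then c[k] = T[0,0,k] / (a[0]·b[0]) = [0, 6] / 2 = [0, 3].
Expanding [1, -1] ⊗ [2, 1] ⊗ [0, 3] reproduces all 8 entries of T, so T = [1, -1] ⊗ [2, 1] ⊗ [0, 3] and rank(T) ≤ 1.
These bounds meet, so rank(T) = 1.

rank(T) = 1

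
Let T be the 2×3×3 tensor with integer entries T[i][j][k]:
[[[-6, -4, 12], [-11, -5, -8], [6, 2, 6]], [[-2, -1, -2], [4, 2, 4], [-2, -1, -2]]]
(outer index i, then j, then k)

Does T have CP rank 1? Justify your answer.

The mode-2 unfolding of T (rows indexed by j, columns by (i,k) = (0,0), (0,1), (0,2), (1,0), (1,1), (1,2)) is [[-6, -4, 12, -2, -1, -2], [-11, -5, -8, 4, 2, 4], [6, 2, 6, -2, -1, -2]].
There the 3×3 minor on rows j ∈ {0, 1, 2}, columns (i,k) ∈ {(0,0), (0,1), (0,2)} is det [[-6, -4, 12], [-11, -5, -8], [6, 2, 6]] = 108 ≠ 0, so this unfolding has rank ≥ 3; CP rank is at least every unfolding rank, so rank(T) ≥ 3.
In particular rank(T) ≥ 3 > 1, so T is not rank-1.

No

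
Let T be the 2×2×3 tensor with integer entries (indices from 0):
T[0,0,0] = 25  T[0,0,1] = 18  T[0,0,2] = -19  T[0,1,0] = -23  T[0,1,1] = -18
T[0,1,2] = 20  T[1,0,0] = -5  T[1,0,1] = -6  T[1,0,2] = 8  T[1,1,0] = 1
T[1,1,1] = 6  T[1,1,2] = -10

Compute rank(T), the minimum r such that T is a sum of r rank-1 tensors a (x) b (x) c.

Lower bound: the mode-2 unfolding of T (rows indexed by j, columns by (i,k) = (0,0), (0,1), (0,2), (1,0), (1,1), (1,2)) is [[25, 18, -19, -5, -6, 8], [-23, -18, 20, 1, 6, -10]].
There the 2×2 minor on rows j ∈ {0, 1}, columns (i,k) ∈ {(0,0), (0,1)} is det [[25, 18], [-23, -18]] = -36 ≠ 0, so this unfolding has rank ≥ 2; CP rank is at least every unfolding rank, so rank(T) ≥ 2. (Flattening ranks never certify an upper bound on CP rank; for that we must actually write T with 2 rank-1 terms.)
Upper bound — finding two terms. Write S_k = T[:,:,k] for the frontal slices: S₀ = [[25, -23], [-5, 1]], S₁ = [[18, -18], [-6, 6]], S₂ = [[-19, 20], [8, -10]].
If T = a₁ (x) b₁ (x) c₁ + a₂ (x) b₂ (x) c₂ then each S_k = c₁[k]·a₁b₁ᵀ + c₂[k]·a₂b₂ᵀ. S₀ and S₁ are linearly independent, so a₁b₁ᵀ and a₂b₂ᵀ must span the same plane of matrices: they are the rank-1 matrices of the form x·S₀ + y·S₁.
det(x·S₀ + y·S₁) is −90·x² − 60·xy = (-30)·(3·x + 2·y)(x), vanishing at (x:y) = (2:-3) and (0:1).
M₁ = 2·S₀ − 3·S₁ = [[-4, 8], [8, -16]] = (-4)·[1, -2][1, -2]ᵀ and M₂ = S₁ = [[18, -18], [-6, 6]] = 6·[3, -1][1, -1]ᵀ, so take a₁ = [1, -2], b₁ = [1, -2], a₂ = [3, -1], b₂ = [1, -1].
Each slice is an integer combination of E₁ = a₁b₁ᵀ and E₂ = a₂b₂ᵀ: S₀ = −2·E₁ + 9·E₂, S₁ = 6·E₂, S₂ = −E₁ − 6·E₂; reading off coefficients, c₁ = [-2, 0, -1] and c₂ = [9, 6, -6].
Hence T = [1, -2] (x) [1, -2] (x) [-2, 0, -1] + [3, -1] (x) [1, -1] (x) [9, 6, -6], so rank(T) ≤ 2.
These bounds meet, so rank(T) = 2.

2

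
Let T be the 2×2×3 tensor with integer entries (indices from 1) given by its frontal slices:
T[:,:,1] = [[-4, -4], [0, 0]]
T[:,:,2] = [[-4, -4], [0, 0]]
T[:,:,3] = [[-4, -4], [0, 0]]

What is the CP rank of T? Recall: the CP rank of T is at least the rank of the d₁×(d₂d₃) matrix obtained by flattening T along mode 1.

Lower bound: T ≠ 0 (e.g. T[1,1,1] = -4), so rank(T) ≥ 1.
Upper bound: if T = a ⊗ b ⊗ c then every fibre of T is a multiple of the corresponding factor, so read the factors off the fibres through the nonzero entry T[1,1,1] = -4.
The mode-1 fibre T[:,1,1] = [-4, 0] gives a = [1, 0] (primitive direction); the mode-2 fibre T[1,:,1] = [-4, -4] gives b = [1, 1]; then c[k] = T[1,1,k] / (a[1]·b[1]) = [-4, -4, -4] / 1 = [-4, -4, -4].
Expanding [1, 0] ⊗ [1, 1] ⊗ [-4, -4, -4] reproduces all 12 entries of T, so T = [1, 0] ⊗ [1, 1] ⊗ [-4, -4, -4] and rank(T) ≤ 1.
These bounds meet, so rank(T) = 1.

1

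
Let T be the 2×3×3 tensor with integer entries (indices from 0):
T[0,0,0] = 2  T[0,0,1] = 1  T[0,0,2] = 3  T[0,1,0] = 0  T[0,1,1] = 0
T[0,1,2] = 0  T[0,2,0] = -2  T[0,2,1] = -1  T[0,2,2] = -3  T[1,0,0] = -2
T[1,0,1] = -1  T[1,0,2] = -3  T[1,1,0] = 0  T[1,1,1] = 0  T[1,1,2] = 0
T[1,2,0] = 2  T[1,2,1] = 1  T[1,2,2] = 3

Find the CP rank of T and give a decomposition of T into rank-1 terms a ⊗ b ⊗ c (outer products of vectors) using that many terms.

rank(T) = 1

Lower bound: T ≠ 0 (e.g. T[0,0,0] = 2), so rank(T) ≥ 1.
Upper bound: if T = a ⊗ b ⊗ c then every fibre of T is a multiple of the corresponding factor, so read the factors off the fibres through the nonzero entry T[0,0,0] = 2.
The mode-1 fibre T[:,0,0] = [2, -2] gives a = [1, -1] (primitive direction); the mode-2 fibre T[0,:,0] = [2, 0, -2] gives b = [1, 0, -1]; then c[k] = T[0,0,k] / (a[0]·b[0]) = [2, 1, 3] / 1 = [2, 1, 3].
Expanding [1, -1] ⊗ [1, 0, -1] ⊗ [2, 1, 3] reproduces all 18 entries of T, so T = [1, -1] ⊗ [1, 0, -1] ⊗ [2, 1, 3] and rank(T) ≤ 1.
These bounds meet, so rank(T) = 1.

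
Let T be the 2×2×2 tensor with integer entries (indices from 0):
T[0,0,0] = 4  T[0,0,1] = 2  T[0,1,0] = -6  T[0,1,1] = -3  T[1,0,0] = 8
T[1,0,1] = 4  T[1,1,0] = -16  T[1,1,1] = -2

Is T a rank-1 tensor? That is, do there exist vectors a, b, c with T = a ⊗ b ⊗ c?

No

The mode-2 unfolding of T (rows indexed by j, columns by (i,k) = (0,0), (0,1), (1,0), (1,1)) is [[4, 2, 8, 4], [-6, -3, -16, -2]].
There the 2×2 minor on rows j ∈ {0, 1}, columns (i,k) ∈ {(0,0), (1,0)} is det [[4, 8], [-6, -16]] = -16 ≠ 0, so this unfolding has rank ≥ 2; CP rank is at least every unfolding rank, so rank(T) ≥ 2.
In particular rank(T) ≥ 2 > 1, so T is not rank-1.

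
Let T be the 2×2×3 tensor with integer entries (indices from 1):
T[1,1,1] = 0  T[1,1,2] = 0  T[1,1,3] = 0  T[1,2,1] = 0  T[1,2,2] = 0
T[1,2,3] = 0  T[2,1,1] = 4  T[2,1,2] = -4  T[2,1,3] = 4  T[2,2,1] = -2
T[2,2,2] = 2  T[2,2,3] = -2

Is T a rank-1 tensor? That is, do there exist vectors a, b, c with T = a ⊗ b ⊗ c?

If T = a ⊗ b ⊗ c then every fibre of T is a multiple of the corresponding factor, so read the factors off the fibres through the nonzero entry T[2,1,1] = 4.
The mode-1 fibre T[:,1,1] = [0, 4] gives a = (0, 1) (primitive direction); the mode-2 fibre T[2,:,1] = [4, -2] gives b = (2, -1); then c[k] = T[2,1,k] / (a[2]·b[1]) = [4, -4, 4] / 2 = (2, -2, 2).
Expanding (0, 1) ⊗ (2, -1) ⊗ (2, -2, 2) reproduces all 12 entries of T, so T = (0, 1) ⊗ (2, -1) ⊗ (2, -2, 2) and rank(T) ≤ 1.
Equivalently every frontal slice T[:,:,k] is c[k] times the rank-1 matrix (0, 1) ⊗ (2, -1). So T has rank 1 (it is nonzero).

Yes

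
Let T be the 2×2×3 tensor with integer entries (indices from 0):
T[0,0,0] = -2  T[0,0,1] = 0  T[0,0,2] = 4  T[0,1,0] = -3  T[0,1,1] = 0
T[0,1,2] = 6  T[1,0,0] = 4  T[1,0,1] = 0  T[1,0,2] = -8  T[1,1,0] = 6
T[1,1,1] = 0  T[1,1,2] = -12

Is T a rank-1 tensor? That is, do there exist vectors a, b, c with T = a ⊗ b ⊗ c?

The mode-1 fibre T[:,0,0] = [-2, 4] gives a = [1, -2] (primitive direction); the mode-2 fibre T[0,:,0] = [-2, -3] gives b = [2, 3]; then c[k] = T[0,0,k] / (a[0]·b[0]) = [-2, 0, 4] / 2 = [-1, 0, 2].
Expanding [1, -2] ⊗ [2, 3] ⊗ [-1, 0, 2] reproduces all 12 entries of T, so T = [1, -2] ⊗ [2, 3] ⊗ [-1, 0, 2] and rank(T) ≤ 1.
Equivalently every frontal slice T[:,:,k] is c[k] times the rank-1 matrix [1, -2] ⊗ [2, 3]. So T has rank 1 (it is nonzero).

Yes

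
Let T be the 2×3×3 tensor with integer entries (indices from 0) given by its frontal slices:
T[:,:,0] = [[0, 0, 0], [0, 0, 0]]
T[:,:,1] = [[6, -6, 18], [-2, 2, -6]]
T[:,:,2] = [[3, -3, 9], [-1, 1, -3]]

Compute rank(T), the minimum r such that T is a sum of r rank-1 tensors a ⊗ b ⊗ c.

1

Lower bound: T ≠ 0 (e.g. T[0,0,1] = 6), so rank(T) ≥ 1.
Upper bound: if T = a ⊗ b ⊗ c then every fibre of T is a multiple of the corresponding factor, so read the factors off the fibres through the nonzero entry T[0,0,1] = 6.
The mode-1 fibre T[:,0,1] = [6, -2] gives a = [3, -1] (primitive direction); the mode-2 fibre T[0,:,1] = [6, -6, 18] gives b = [1, -1, 3]; then c[k] = T[0,0,k] / (a[0]·b[0]) = [0, 6, 3] / 3 = [0, 2, 1].
Expanding [3, -1] ⊗ [1, -1, 3] ⊗ [0, 2, 1] reproduces all 18 entries of T, so T = [3, -1] ⊗ [1, -1, 3] ⊗ [0, 2, 1] and rank(T) ≤ 1.
These bounds meet, so rank(T) = 1.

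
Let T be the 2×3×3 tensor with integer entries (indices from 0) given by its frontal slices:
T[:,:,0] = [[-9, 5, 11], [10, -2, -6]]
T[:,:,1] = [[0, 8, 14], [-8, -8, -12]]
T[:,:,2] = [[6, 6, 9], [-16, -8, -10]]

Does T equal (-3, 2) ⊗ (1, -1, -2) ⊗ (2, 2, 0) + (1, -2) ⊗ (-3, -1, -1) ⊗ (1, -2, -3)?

No

Reconstruct entry (0,0,2) from the claimed factors: Σₗ aₗ[0]bₗ[0]cₗ[2] = (-3)·(1)·(0) + (1)·(-3)·(-3) = 9, but T[0,0,2] = 6. The claim is false.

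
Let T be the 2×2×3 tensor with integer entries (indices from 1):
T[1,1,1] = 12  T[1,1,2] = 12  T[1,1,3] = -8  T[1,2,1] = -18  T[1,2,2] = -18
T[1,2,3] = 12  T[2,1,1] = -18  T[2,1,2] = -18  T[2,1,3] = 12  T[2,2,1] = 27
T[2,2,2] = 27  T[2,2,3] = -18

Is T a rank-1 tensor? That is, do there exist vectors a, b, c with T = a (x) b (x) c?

The mode-1 fibre T[:,1,1] = [12, -18] gives a = [2, -3] (primitive direction); the mode-2 fibre T[1,:,1] = [12, -18] gives b = [2, -3]; then c[k] = T[1,1,k] / (a[1]·b[1]) = [12, 12, -8] / 4 = [3, 3, -2].
Expanding [2, -3] (x) [2, -3] (x) [3, 3, -2] reproduces all 12 entries of T, so T = [2, -3] (x) [2, -3] (x) [3, 3, -2] and rank(T) ≤ 1.
Equivalently every frontal slice T[:,:,k] is c[k] times the rank-1 matrix [2, -3] (x) [2, -3]. So T has rank 1 (it is nonzero).

Yes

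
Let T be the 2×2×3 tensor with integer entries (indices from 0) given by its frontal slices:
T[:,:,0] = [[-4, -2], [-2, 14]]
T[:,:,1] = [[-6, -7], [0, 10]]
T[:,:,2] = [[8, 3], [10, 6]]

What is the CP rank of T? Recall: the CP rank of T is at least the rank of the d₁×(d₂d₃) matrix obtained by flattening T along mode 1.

Lower bound: the mode-3 unfolding of T (rows indexed by k, columns by (i,j) = (0,0), (0,1), (1,0), (1,1)) is [[-4, -2, -2, 14], [-6, -7, 0, 10], [8, 3, 10, 6]].
There the 3×3 minor on rows k ∈ {0, 1, 2}, columns (i,j) ∈ {(0,0), (0,1), (1,0)} is det [[-4, -2, -2], [-6, -7, 0], [8, 3, 10]] = 84 ≠ 0, so this unfolding has rank ≥ 3; CP rank is at least every unfolding rank, so rank(T) ≥ 3. (Flattening ranks never certify an upper bound on CP rank; for that we must actually write T with 3 rank-1 terms.)
Upper bound: T is a sum of 3 rank-1 terms, T = (1, -1) ∘ (1, 2) ∘ (-4, -4, -2) + (1, 2) ∘ (2, -1) ∘ (-2, -1, 1) + (2, 1) ∘ (1, 1) ∘ (2, 0, 4) (written with every a and b primitive with positive leading entry and the scale carried by c; CP decompositions are not unique, and this one is verified by expanding entrywise), so rank(T) ≤ 3.
These bounds meet, so rank(T) = 3.
Check entry T[0,0,1] = -6: (1)·(1)·(-4) + (1)·(2)·(-1) + (2)·(1)·(0) = -6.

3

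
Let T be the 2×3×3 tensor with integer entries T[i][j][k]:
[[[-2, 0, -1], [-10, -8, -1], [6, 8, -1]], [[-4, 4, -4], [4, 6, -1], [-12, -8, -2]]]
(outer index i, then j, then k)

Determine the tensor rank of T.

3

Lower bound: the mode-2 unfolding of T (rows indexed by j, columns by (i,k) = (0,0), (0,1), (0,2), (1,0), (1,1), (1,2)) is [[-2, 0, -1, -4, 4, -4], [-10, -8, -1, 4, 6, -1], [6, 8, -1, -12, -8, -2]].
There the 3×3 minor on rows j ∈ {0, 1, 2}, columns (i,k) ∈ {(0,0), (0,1), (1,1)} is det [[-2, 0, 4], [-10, -8, 6], [6, 8, -8]] = -160 ≠ 0, so this unfolding has rank ≥ 3; CP rank is at least every unfolding rank, so rank(T) ≥ 3. (Flattening ranks never certify an upper bound on CP rank; for that we must actually write T with 3 rank-1 terms.)
Upper bound: T is a sum of 3 rank-1 terms, T = [0, 1] (x) [2, -1, 0] (x) [0, 2, -1] + [1, -1] (x) [0, 1, -1] (x) [-8, -8, 0] + [1, 2] (x) [1, 1, 1] (x) [-2, 0, -1] (written with every a and b primitive with positive leading entry and the scale carried by c; CP decompositions are not unique, and this one is verified by expanding entrywise), so rank(T) ≤ 3.
These bounds meet, so rank(T) = 3.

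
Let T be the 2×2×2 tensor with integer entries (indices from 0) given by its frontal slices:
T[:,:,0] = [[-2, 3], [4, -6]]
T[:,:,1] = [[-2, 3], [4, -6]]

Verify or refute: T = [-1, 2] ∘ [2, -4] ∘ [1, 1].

No

Reconstruct entry (0,1,0) from the claimed factors: Σₗ aₗ[0]bₗ[1]cₗ[0] = (-1)·(-4)·(1) = 4, but T[0,1,0] = 3. The claim is false.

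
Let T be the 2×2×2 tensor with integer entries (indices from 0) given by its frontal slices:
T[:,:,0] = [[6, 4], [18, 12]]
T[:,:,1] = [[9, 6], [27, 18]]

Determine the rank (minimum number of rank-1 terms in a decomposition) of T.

1

Lower bound: T ≠ 0 (e.g. T[0,0,0] = 6), so rank(T) ≥ 1.
Upper bound: if T = a ⊗ b ⊗ c then every fibre of T is a multiple of the corresponding factor, so read the factors off the fibres through the nonzero entry T[0,0,0] = 6.
The mode-1 fibre T[:,0,0] = [6, 18] gives a = (1, 3) (primitive direction); the mode-2 fibre T[0,:,0] = [6, 4] gives b = (3, 2); then c[k] = T[0,0,k] / (a[0]·b[0]) = [6, 9] / 3 = (2, 3).
Expanding (1, 3) ⊗ (3, 2) ⊗ (2, 3) reproduces all 8 entries of T, so T = (1, 3) ⊗ (3, 2) ⊗ (2, 3) and rank(T) ≤ 1.
These bounds meet, so rank(T) = 1.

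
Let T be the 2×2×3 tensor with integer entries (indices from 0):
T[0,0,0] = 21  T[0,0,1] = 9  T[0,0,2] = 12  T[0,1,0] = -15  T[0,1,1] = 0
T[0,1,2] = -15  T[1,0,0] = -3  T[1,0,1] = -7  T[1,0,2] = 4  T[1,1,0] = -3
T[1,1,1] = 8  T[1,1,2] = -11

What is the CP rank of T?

Lower bound: the mode-1 unfolding of T (rows indexed by i, columns by (j,k) = (0,0), (0,1), (0,2), (1,0), (1,1), (1,2)) is [[21, 9, 12, -15, 0, -15], [-3, -7, 4, -3, 8, -11]].
There the 2×2 minor on rows i ∈ {0, 1}, columns (j,k) ∈ {(0,0), (0,1)} is det [[21, 9], [-3, -7]] = -120 ≠ 0, so this unfolding has rank ≥ 2; CP rank is at least every unfolding rank, so rank(T) ≥ 2. (Unfolding ranks only ever bound the CP rank from below — rank(T) can be strictly larger than all of them — so the matching upper bound has to come from an explicit 2-term decomposition.)
Upper bound — finding two terms. Write S_k = T[:,:,k] for the frontal slices: S₀ = [[21, -15], [-3, -3]], S₁ = [[9, 0], [-7, 8]], S₂ = [[12, -15], [4, -11]].
If T = a₁ ⊗ b₁ ⊗ c₁ + a₂ ⊗ b₂ ⊗ c₂ then each S_k = c₁[k]·a₁b₁ᵀ + c₂[k]·a₂b₂ᵀ. S₀ and S₁ are linearly independent, so a₁b₁ᵀ and a₂b₂ᵀ must span the same plane of matrices: they are the rank-1 matrices of the form x·S₀ + y·S₁.
det(x·S₀ + y·S₁) is −108·x² + 36·xy + 72·y² = (-36)·(3·x + 2·y)(x − y), vanishing at (x:y) = (2:-3) and (1:1).
M₁ = 2·S₀ − 3·S₁ = [[15, -30], [15, -30]] = 15·[1, 1][1, -2]ᵀ and M₂ = S₀ + S₁ = [[30, -15], [-10, 5]] = 5·[3, -1][2, -1]ᵀ, so take a₁ = [1, 1], b₁ = [1, -2], a₂ = [3, -1], b₂ = [2, -1].
Each slice is an integer combination of E₁ = a₁b₁ᵀ and E₂ = a₂b₂ᵀ: S₀ = 3·E₁ + 3·E₂, S₁ = −3·E₁ + 2·E₂, S₂ = 6·E₁ + E₂; reading off coefficients, c₁ = [3, -3, 6] and c₂ = [3, 2, 1].
Hence T = [1, 1] ⊗ [1, -2] ⊗ [3, -3, 6] + [3, -1] ⊗ [2, -1] ⊗ [3, 2, 1], so rank(T) ≤ 2.
These bounds meet, so rank(T) = 2.

2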